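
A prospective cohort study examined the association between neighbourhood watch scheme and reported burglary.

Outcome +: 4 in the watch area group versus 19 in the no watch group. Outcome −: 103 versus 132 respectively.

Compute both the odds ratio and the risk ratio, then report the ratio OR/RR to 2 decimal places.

0.91

From the description: a = 4, b = 103, c = 19, d = 132.
OR = (4·132)/(103·19) = 528/1957 = 0.26980
Risk in exposed = 4/107 = 0.03738; risk in unexposed = 19/151 = 0.12583; RR = 0.29710
OR/RR = 0.26980 / 0.29710 = 0.90812
The outcome is not rare, so the OR lies further from 1 than the RR.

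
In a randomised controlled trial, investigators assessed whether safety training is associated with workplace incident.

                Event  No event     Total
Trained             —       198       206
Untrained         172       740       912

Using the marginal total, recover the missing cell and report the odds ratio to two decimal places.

0.17

The missing cell is in the exposed row: 206 − 198 = 8.
So a = 8, b = 198, c = 172, d = 740.
OR = (a·d)/(b·c) = (8 × 740) / (198 × 172) = 5920 / 34056 = 0.17383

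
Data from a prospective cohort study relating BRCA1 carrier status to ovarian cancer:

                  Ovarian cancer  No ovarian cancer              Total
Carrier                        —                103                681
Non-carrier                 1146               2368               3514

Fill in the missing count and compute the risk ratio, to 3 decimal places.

2.603

The missing cell is in the exposed row: 681 − 103 = 578.
So a = 578, b = 103, c = 1146, d = 2368.
RR = [a/(a+b)] / [c/(c+d)] = (578/681) / (1146/3514) = 0.84875/0.32612 = 2.60254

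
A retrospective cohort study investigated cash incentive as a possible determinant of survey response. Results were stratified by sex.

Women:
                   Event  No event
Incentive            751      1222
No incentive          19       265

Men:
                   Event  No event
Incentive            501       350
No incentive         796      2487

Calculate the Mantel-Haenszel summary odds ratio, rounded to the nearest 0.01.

OR_MH = Σ(aᵢdᵢ/nᵢ) / Σ(bᵢcᵢ/nᵢ), where nᵢ is the stratum total.
Stratum 1 (Women): n = 2257; a·d/n = 751·265/2257 = 88.1768; b·c/n = 1222·19/2257 = 10.2871
Stratum 2 (Men): n = 4134; a·d/n = 501·2487/4134 = 301.3999; b·c/n = 350·796/4134 = 67.3924
OR_MH = (88.1768 + 301.3999) / (10.2871 + 67.3924) = 389.5766 / 77.6795 = 5.01518

5.02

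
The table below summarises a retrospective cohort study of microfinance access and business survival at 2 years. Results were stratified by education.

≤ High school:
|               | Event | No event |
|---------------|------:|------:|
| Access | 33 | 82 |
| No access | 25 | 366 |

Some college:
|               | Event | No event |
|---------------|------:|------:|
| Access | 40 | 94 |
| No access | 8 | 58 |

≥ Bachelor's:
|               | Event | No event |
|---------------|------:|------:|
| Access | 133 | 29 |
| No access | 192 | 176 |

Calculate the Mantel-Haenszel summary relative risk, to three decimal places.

1.879

RR_MH = Σ(aᵢ·n₀ᵢ/nᵢ) / Σ(cᵢ·n₁ᵢ/nᵢ), with n₁ᵢ = aᵢ+bᵢ (exposed), n₀ᵢ = cᵢ+dᵢ (unexposed), nᵢ = n₁ᵢ+n₀ᵢ.
Stratum 1 (≤ High school): n₁ = 115, n₀ = 391, n = 506; a·n₀/n = 33·391/506 = 25.5000; c·n₁/n = 25·115/506 = 5.6818
Stratum 2 (Some college): n₁ = 134, n₀ = 66, n = 200; a·n₀/n = 40·66/200 = 13.2000; c·n₁/n = 8·134/200 = 5.3600
Stratum 3 (≥ Bachelor's): n₁ = 162, n₀ = 368, n = 530; a·n₀/n = 133·368/530 = 92.3472; c·n₁/n = 192·162/530 = 58.6868
RR_MH = (25.5000 + 13.2000 + 92.3472) / (5.6818 + 5.3600 + 58.6868) = 131.0472 / 69.7286 = 1.87939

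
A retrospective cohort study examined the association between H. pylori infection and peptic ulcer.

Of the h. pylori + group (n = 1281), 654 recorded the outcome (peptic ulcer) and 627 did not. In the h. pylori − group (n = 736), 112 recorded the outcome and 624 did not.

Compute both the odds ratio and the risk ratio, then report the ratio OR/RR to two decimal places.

From the description: a = 654, b = 627, c = 112, d = 624.
OR = (654·624)/(627·112) = 408096/70224 = 5.81135
Risk in exposed = 654/1281 = 0.51054; risk in unexposed = 112/736 = 0.15217; RR = 3.35497
OR/RR = 5.81135 / 3.35497 = 1.73216
The outcome is not rare, so the OR lies further from 1 than the RR.

1.73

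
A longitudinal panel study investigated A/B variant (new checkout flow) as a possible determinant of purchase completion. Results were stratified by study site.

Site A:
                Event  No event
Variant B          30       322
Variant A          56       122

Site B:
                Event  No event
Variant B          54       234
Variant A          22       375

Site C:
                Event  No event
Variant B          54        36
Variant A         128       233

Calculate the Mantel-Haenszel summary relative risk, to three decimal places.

1.175

RR_MH = Σ(aᵢ·n₀ᵢ/nᵢ) / Σ(cᵢ·n₁ᵢ/nᵢ), with n₁ᵢ = aᵢ+bᵢ (exposed), n₀ᵢ = cᵢ+dᵢ (unexposed), nᵢ = n₁ᵢ+n₀ᵢ.
Stratum 1 (Site A): n₁ = 352, n₀ = 178, n = 530; a·n₀/n = 30·178/530 = 10.0755; c·n₁/n = 56·352/530 = 37.1925
Stratum 2 (Site B): n₁ = 288, n₀ = 397, n = 685; a·n₀/n = 54·397/685 = 31.2964; c·n₁/n = 22·288/685 = 9.2496
Stratum 3 (Site C): n₁ = 90, n₀ = 361, n = 451; a·n₀/n = 54·361/451 = 43.2239; c·n₁/n = 128·90/451 = 25.5432
RR_MH = (10.0755 + 31.2964 + 43.2239) / (37.1925 + 9.2496 + 25.5432) = 84.5958 / 71.9853 = 1.17518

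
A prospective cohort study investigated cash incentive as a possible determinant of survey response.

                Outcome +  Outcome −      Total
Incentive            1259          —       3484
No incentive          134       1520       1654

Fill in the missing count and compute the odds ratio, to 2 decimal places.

6.42

The missing cell is in the exposed row: 3484 − 1259 = 2225.
So a = 1259, b = 2225, c = 134, d = 1520.
OR = (a·d)/(b·c) = (1259 × 1520) / (2225 × 134) = 1913680 / 298150 = 6.41851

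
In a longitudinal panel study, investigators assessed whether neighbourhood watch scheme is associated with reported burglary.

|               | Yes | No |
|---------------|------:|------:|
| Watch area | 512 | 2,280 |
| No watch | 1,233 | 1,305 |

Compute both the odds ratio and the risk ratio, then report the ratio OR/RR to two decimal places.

Cells: a = 512, b = 2280, c = 1233, d = 1305.
OR = (512·1305)/(2280·1233) = 668160/2811240 = 0.23767
Risk in exposed = 512/2792 = 0.18338; risk in unexposed = 1233/2538 = 0.48582; RR = 0.37747
OR/RR = 0.23767 / 0.37747 = 0.62965
The outcome is not rare, so the OR lies further from 1 than the RR.

0.63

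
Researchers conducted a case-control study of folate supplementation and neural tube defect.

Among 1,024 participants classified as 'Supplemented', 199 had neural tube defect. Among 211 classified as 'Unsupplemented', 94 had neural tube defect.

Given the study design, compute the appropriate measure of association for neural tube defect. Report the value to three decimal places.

0.300

From the description: a = 199, b = 825, c = 94, d = 117.
This is a case-control study: participants were sampled on outcome status, so risks in the source population cannot be estimated directly — relative risk is not valid here. The odds ratio is the appropriate measure.
OR = (a·d)/(b·c) = (199 × 117) / (825 × 94) = 23283 / 77550 = 0.30023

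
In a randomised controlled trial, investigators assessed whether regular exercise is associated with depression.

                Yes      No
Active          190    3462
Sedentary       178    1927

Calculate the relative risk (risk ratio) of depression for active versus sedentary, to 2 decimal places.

0.62

Cells: a = 190, b = 3462, c = 178, d = 1927.
Risk in exposed = 190/3652 = 0.05203; risk in unexposed = 178/2105 = 0.08456.
RR = 0.05203 / 0.08456 = 0.61525
The risk is 38% lower among the exposed than among the unexposed.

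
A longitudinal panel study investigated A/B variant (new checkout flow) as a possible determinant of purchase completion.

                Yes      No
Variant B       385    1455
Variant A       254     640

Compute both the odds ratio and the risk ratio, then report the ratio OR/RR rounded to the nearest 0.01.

0.91

Cells: a = 385, b = 1455, c = 254, d = 640.
OR = (385·640)/(1455·254) = 246400/369570 = 0.66672
Risk in exposed = 385/1840 = 0.20924; risk in unexposed = 254/894 = 0.28412; RR = 0.73646
OR/RR = 0.66672 / 0.73646 = 0.90531
The outcome is not rare, so the OR lies further from 1 than the RR.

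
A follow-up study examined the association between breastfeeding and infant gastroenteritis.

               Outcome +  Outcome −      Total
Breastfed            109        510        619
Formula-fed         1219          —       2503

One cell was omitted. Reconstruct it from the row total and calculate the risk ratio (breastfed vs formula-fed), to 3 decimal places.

The missing cell is in the unexposed row: 2503 − 1219 = 1284.
So a = 109, b = 510, c = 1219, d = 1284.
RR = [a/(a+b)] / [c/(c+d)] = (109/619) / (1219/2503) = 0.17609/0.48702 = 0.36157

0.362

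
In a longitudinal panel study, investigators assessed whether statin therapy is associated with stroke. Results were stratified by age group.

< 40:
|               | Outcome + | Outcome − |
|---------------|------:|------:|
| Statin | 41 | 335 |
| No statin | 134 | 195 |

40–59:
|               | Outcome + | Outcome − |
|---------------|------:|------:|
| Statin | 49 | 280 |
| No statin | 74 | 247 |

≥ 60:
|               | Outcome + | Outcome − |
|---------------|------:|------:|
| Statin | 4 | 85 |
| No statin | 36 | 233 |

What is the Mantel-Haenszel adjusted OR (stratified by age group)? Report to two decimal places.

0.31

OR_MH = Σ(aᵢdᵢ/nᵢ) / Σ(bᵢcᵢ/nᵢ), where nᵢ is the stratum total.
Stratum 1 (< 40): n = 705; a·d/n = 41·195/705 = 11.3404; b·c/n = 335·134/705 = 63.6738
Stratum 2 (40–59): n = 650; a·d/n = 49·247/650 = 18.6200; b·c/n = 280·74/650 = 31.8769
Stratum 3 (≥ 60): n = 358; a·d/n = 4·233/358 = 2.6034; b·c/n = 85·36/358 = 8.5475
OR_MH = (11.3404 + 18.6200 + 2.6034) / (63.6738 + 31.8769 + 8.5475) = 32.5638 / 104.0982 = 0.31282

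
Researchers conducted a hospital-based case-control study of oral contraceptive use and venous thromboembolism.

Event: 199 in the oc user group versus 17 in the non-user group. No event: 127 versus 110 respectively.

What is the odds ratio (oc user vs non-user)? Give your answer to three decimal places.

From the description: a = 199, b = 127, c = 17, d = 110.
OR = (a·d)/(b·c) = (199 × 110) / (127 × 17) = 21890 / 2159 = 10.13895
The odds of venous thromboembolism are about 10.14 times as high in the oc user group.

10.139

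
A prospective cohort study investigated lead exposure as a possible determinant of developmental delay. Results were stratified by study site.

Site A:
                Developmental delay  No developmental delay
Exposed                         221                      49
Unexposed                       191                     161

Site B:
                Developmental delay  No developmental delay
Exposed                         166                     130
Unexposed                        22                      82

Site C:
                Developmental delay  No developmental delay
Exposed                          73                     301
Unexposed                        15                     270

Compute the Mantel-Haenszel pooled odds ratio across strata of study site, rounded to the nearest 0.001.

OR_MH = Σ(aᵢdᵢ/nᵢ) / Σ(bᵢcᵢ/nᵢ), where nᵢ is the stratum total.
Stratum 1 (Site A): n = 622; a·d/n = 221·161/622 = 57.2042; b·c/n = 49·191/622 = 15.0466
Stratum 2 (Site B): n = 400; a·d/n = 166·82/400 = 34.0300; b·c/n = 130·22/400 = 7.1500
Stratum 3 (Site C): n = 659; a·d/n = 73·270/659 = 29.9090; b·c/n = 301·15/659 = 6.8513
OR_MH = (57.2042 + 34.0300 + 29.9090) / (15.0466 + 7.1500 + 6.8513) = 121.1431 / 29.0479 = 4.17046

4.170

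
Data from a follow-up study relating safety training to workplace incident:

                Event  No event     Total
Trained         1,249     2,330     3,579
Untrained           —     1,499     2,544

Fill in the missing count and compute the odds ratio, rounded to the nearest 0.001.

The missing cell is in the unexposed row: 2544 − 1499 = 1045.
So a = 1249, b = 2330, c = 1045, d = 1499.
OR = (a·d)/(b·c) = (1249 × 1499) / (2330 × 1045) = 1872251 / 2434850 = 0.76894

0.769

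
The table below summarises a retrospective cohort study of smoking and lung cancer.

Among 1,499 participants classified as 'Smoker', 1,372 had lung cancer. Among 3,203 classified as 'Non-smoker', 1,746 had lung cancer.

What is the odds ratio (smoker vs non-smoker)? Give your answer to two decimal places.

From the description: a = 1372, b = 127, c = 1746, d = 1457.
OR = (a·d)/(b·c) = (1372 × 1457) / (127 × 1746) = 1999004 / 221742 = 9.01500
The odds of lung cancer are about 9.01 times as high in the smoker group.

9.01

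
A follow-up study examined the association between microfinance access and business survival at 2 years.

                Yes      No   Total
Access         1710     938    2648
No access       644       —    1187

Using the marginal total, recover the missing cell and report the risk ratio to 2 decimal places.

1.19

The missing cell is in the unexposed row: 1187 − 644 = 543.
So a = 1710, b = 938, c = 644, d = 543.
RR = [a/(a+b)] / [c/(c+d)] = (1710/2648) / (644/1187) = 0.64577/0.54254 = 1.19026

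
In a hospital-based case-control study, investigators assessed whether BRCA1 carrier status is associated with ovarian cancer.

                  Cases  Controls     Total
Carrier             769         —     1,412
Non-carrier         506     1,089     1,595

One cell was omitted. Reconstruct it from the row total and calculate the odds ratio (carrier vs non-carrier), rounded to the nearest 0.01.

2.57

The missing cell is in the exposed row: 1412 − 769 = 643.
So a = 769, b = 643, c = 506, d = 1089.
OR = (a·d)/(b·c) = (769 × 1089) / (643 × 506) = 837441 / 325358 = 2.57391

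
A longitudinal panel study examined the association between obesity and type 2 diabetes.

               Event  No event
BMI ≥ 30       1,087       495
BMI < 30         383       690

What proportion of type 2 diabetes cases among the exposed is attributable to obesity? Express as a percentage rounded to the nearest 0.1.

48.1

Cells: a = 1087, b = 495, c = 383, d = 690.
Risk in exposed = 1087/1582 = 0.68710; risk in unexposed = 383/1073 = 0.35694.
RR = 0.68710/0.35694 = 1.92497
AR% = (RR − 1)/RR × 100 = (1.92497 − 1)/1.92497 × 100 = 48.0511%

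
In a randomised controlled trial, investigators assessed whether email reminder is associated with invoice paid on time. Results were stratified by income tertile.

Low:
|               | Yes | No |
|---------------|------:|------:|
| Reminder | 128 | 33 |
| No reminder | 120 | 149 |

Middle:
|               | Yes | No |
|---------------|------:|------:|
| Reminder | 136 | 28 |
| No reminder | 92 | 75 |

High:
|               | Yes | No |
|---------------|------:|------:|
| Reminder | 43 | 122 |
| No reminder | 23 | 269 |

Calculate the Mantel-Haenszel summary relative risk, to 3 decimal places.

RR_MH = Σ(aᵢ·n₀ᵢ/nᵢ) / Σ(cᵢ·n₁ᵢ/nᵢ), with n₁ᵢ = aᵢ+bᵢ (exposed), n₀ᵢ = cᵢ+dᵢ (unexposed), nᵢ = n₁ᵢ+n₀ᵢ.
Stratum 1 (Low): n₁ = 161, n₀ = 269, n = 430; a·n₀/n = 128·269/430 = 80.0744; c·n₁/n = 120·161/430 = 44.9302
Stratum 2 (Middle): n₁ = 164, n₀ = 167, n = 331; a·n₀/n = 136·167/331 = 68.6163; c·n₁/n = 92·164/331 = 45.5831
Stratum 3 (High): n₁ = 165, n₀ = 292, n = 457; a·n₀/n = 43·292/457 = 27.4748; c·n₁/n = 23·165/457 = 8.3042
RR_MH = (80.0744 + 68.6163 + 27.4748) / (44.9302 + 45.5831 + 8.3042) = 176.1656 / 98.8175 = 1.78274

1.783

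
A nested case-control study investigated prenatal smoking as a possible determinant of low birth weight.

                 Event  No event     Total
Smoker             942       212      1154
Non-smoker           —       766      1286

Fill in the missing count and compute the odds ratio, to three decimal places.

6.545

The missing cell is in the unexposed row: 1286 − 766 = 520.
So a = 942, b = 212, c = 520, d = 766.
OR = (a·d)/(b·c) = (942 × 766) / (212 × 520) = 721572 / 110240 = 6.54546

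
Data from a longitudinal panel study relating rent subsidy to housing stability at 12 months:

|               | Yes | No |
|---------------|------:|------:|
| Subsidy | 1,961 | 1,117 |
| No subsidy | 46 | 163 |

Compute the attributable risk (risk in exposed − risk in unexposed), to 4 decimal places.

0.4170

Cells: a = 1961, b = 1117, c = 46, d = 163.
Risk in exposed = 1961/3078 = 0.637102; risk in unexposed = 46/209 = 0.220096.
Risk difference = 0.637102 − 0.220096 = 0.417006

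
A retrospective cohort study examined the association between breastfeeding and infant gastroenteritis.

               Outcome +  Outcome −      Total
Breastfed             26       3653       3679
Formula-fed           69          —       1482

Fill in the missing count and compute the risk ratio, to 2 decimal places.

The missing cell is in the unexposed row: 1482 − 69 = 1413.
So a = 26, b = 3653, c = 69, d = 1413.
RR = [a/(a+b)] / [c/(c+d)] = (26/3679) / (69/1482) = 0.00707/0.04656 = 0.15179

0.15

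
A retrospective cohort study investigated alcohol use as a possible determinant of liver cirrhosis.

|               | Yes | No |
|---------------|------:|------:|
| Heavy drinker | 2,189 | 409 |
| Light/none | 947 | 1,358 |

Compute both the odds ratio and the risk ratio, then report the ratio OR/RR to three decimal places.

3.742

Cells: a = 2189, b = 409, c = 947, d = 1358.
OR = (2189·1358)/(409·947) = 2972662/387323 = 7.67489
Risk in exposed = 2189/2598 = 0.84257; risk in unexposed = 947/2305 = 0.41085; RR = 2.05082
OR/RR = 7.67489 / 2.05082 = 3.74235
The outcome is not rare, so the OR lies further from 1 than the RR.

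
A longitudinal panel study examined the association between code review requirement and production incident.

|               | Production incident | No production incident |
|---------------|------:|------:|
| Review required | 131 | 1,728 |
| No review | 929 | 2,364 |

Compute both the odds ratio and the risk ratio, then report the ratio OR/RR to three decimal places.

Cells: a = 131, b = 1728, c = 929, d = 2364.
OR = (131·2364)/(1728·929) = 309684/1605312 = 0.19291
Risk in exposed = 131/1859 = 0.07047; risk in unexposed = 929/3293 = 0.28211; RR = 0.24979
OR/RR = 0.19291 / 0.24979 = 0.77231
The outcome is not rare, so the OR lies further from 1 than the RR.

0.772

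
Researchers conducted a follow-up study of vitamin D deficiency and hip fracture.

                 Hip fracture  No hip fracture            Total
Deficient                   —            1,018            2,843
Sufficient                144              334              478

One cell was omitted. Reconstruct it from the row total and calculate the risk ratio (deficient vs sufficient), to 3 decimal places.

The missing cell is in the exposed row: 2843 − 1018 = 1825.
So a = 1825, b = 1018, c = 144, d = 334.
RR = [a/(a+b)] / [c/(c+d)] = (1825/2843) / (144/478) = 0.64193/0.30126 = 2.13084

2.131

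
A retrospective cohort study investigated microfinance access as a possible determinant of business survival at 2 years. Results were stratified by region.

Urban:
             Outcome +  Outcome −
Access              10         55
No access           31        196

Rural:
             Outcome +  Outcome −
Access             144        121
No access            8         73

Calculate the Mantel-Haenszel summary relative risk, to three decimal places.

3.184

RR_MH = Σ(aᵢ·n₀ᵢ/nᵢ) / Σ(cᵢ·n₁ᵢ/nᵢ), with n₁ᵢ = aᵢ+bᵢ (exposed), n₀ᵢ = cᵢ+dᵢ (unexposed), nᵢ = n₁ᵢ+n₀ᵢ.
Stratum 1 (Urban): n₁ = 65, n₀ = 227, n = 292; a·n₀/n = 10·227/292 = 7.7740; c·n₁/n = 31·65/292 = 6.9007
Stratum 2 (Rural): n₁ = 265, n₀ = 81, n = 346; a·n₀/n = 144·81/346 = 33.7110; c·n₁/n = 8·265/346 = 6.1272
RR_MH = (7.7740 + 33.7110) / (6.9007 + 6.1272) = 41.4850 / 13.0279 = 3.18433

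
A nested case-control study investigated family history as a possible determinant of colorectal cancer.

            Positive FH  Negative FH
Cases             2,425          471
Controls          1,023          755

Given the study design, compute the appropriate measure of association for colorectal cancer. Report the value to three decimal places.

Reading the table with exposure as columns: a = 2425 (Positive FH, case), b = 1023 (Positive FH, non-case), c = 471 (Negative FH, case), d = 755.
This is a nested case-control study: participants were sampled on outcome status, so risks in the source population cannot be estimated directly — relative risk is not valid here. The odds ratio is the appropriate measure.
OR = (a·d)/(b·c) = (2425 × 755) / (1023 × 471) = 1830875 / 481833 = 3.79981

3.800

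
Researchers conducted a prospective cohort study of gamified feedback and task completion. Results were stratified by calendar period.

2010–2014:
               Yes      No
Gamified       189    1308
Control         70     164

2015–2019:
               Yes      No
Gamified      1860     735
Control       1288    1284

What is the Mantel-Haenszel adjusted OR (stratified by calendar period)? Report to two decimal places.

2.03

OR_MH = Σ(aᵢdᵢ/nᵢ) / Σ(bᵢcᵢ/nᵢ), where nᵢ is the stratum total.
Stratum 1 (2010–2014): n = 1731; a·d/n = 189·164/1731 = 17.9064; b·c/n = 1308·70/1731 = 52.8943
Stratum 2 (2015–2019): n = 5167; a·d/n = 1860·1284/5167 = 462.2102; b·c/n = 735·1288/5167 = 183.2166
OR_MH = (17.9064 + 462.2102) / (52.8943 + 183.2166) = 480.1166 / 236.1108 = 2.03344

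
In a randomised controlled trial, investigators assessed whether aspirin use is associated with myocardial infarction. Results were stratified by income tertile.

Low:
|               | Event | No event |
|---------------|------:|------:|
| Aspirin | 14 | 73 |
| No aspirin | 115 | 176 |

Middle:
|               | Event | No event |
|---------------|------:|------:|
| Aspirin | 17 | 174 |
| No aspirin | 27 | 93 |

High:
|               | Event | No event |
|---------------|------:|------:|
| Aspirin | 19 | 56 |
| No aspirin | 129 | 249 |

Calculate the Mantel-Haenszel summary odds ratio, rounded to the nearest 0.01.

0.41

OR_MH = Σ(aᵢdᵢ/nᵢ) / Σ(bᵢcᵢ/nᵢ), where nᵢ is the stratum total.
Stratum 1 (Low): n = 378; a·d/n = 14·176/378 = 6.5185; b·c/n = 73·115/378 = 22.2090
Stratum 2 (Middle): n = 311; a·d/n = 17·93/311 = 5.0836; b·c/n = 174·27/311 = 15.1061
Stratum 3 (High): n = 453; a·d/n = 19·249/453 = 10.4437; b·c/n = 56·129/453 = 15.9470
OR_MH = (6.5185 + 5.0836 + 10.4437) / (22.2090 + 15.1061 + 15.9470) = 22.0458 / 53.2621 = 0.41391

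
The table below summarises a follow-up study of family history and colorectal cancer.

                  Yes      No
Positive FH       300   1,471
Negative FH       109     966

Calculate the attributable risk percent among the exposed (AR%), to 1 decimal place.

Cells: a = 300, b = 1471, c = 109, d = 966.
Risk in exposed = 300/1771 = 0.16940; risk in unexposed = 109/1075 = 0.10140.
RR = 0.16940/0.10140 = 1.67065
AR% = (RR − 1)/RR × 100 = (1.67065 − 1)/1.67065 × 100 = 40.1429%

40.1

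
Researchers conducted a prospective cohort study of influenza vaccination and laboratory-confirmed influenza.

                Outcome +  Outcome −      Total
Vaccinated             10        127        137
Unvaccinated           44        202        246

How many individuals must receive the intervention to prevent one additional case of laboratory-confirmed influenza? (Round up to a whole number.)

Risk in treated group = 10/137 = 0.07299; risk in control = 44/246 = 0.17886.
Absolute risk reduction = 0.17886 − 0.07299 = 0.10587
NNT = 1 / ARR = 1 / 0.10587 = 9.446 → round up → 10

10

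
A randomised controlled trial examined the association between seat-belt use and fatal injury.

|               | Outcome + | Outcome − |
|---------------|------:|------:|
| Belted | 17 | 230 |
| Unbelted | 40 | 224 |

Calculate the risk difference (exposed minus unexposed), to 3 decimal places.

-0.083

Cells: a = 17, b = 230, c = 40, d = 224.
Risk in exposed = 17/247 = 0.068826; risk in unexposed = 40/264 = 0.151515.
Risk difference = 0.068826 − 0.151515 = -0.082689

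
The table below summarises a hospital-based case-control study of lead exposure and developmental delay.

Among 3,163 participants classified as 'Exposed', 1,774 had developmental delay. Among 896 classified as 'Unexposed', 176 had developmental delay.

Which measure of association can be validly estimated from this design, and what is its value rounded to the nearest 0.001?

From the description: a = 1774, b = 1389, c = 176, d = 720.
This is a hospital-based case-control study: participants were sampled on outcome status, so risks in the source population cannot be estimated directly — relative risk is not valid here. The odds ratio is the appropriate measure.
OR = (a·d)/(b·c) = (1774 × 720) / (1389 × 176) = 1277280 / 244464 = 5.22482

5.225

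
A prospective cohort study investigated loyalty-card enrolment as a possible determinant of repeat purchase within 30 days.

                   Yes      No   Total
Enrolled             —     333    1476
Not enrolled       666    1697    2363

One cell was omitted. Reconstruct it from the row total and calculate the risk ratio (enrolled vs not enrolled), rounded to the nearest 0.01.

2.75

The missing cell is in the exposed row: 1476 − 333 = 1143.
So a = 1143, b = 333, c = 666, d = 1697.
RR = [a/(a+b)] / [c/(c+d)] = (1143/1476) / (666/2363) = 0.77439/0.28185 = 2.74757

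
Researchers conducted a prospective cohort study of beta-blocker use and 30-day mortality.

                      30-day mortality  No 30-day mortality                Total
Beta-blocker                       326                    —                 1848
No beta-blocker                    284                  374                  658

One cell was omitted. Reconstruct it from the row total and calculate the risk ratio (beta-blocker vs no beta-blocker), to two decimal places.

The missing cell is in the exposed row: 1848 − 326 = 1522.
So a = 326, b = 1522, c = 284, d = 374.
RR = [a/(a+b)] / [c/(c+d)] = (326/1848) / (284/658) = 0.17641/0.43161 = 0.40872

0.41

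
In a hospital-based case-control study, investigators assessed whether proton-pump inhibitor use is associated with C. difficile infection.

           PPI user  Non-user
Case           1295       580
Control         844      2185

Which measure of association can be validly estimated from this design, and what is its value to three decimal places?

Reading the table with exposure as columns: a = 1295 (PPI user, case), b = 844 (PPI user, non-case), c = 580 (Non-user, case), d = 2185.
This is a hospital-based case-control study: participants were sampled on outcome status, so risks in the source population cannot be estimated directly — relative risk is not valid here. The odds ratio is the appropriate measure.
OR = (a·d)/(b·c) = (1295 × 2185) / (844 × 580) = 2829575 / 489520 = 5.78031

5.780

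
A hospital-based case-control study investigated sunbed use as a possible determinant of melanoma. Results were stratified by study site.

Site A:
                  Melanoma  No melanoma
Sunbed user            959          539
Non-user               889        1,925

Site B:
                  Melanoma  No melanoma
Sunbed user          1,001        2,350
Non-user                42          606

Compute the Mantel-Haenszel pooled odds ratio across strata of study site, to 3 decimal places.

OR_MH = Σ(aᵢdᵢ/nᵢ) / Σ(bᵢcᵢ/nᵢ), where nᵢ is the stratum total.
Stratum 1 (Site A): n = 4312; a·d/n = 959·1925/4312 = 428.1250; b·c/n = 539·889/4312 = 111.1250
Stratum 2 (Site B): n = 3999; a·d/n = 1001·606/3999 = 151.6894; b·c/n = 2350·42/3999 = 24.6812
OR_MH = (428.1250 + 151.6894) / (111.1250 + 24.6812) = 579.8144 / 135.8062 = 4.26943

4.269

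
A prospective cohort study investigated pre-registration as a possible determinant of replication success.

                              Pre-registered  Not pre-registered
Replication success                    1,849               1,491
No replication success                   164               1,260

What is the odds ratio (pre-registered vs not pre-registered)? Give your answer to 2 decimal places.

9.53

Reading the table with exposure as columns: a = 1849 (Pre-registered, case), b = 164 (Pre-registered, non-case), c = 1491 (Not pre-registered, case), d = 1260.
OR = (a·d)/(b·c) = (1849 × 1260) / (164 × 1491) = 2329740 / 244524 = 9.52765
The odds of replication success are about 9.53 times as high in the pre-registered group.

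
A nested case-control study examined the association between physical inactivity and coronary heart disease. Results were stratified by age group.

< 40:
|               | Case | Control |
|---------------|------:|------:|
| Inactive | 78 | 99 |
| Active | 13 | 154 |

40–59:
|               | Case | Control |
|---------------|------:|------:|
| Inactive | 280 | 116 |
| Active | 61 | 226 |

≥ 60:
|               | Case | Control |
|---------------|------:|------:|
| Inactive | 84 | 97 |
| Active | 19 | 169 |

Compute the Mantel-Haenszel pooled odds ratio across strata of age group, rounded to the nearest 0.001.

OR_MH = Σ(aᵢdᵢ/nᵢ) / Σ(bᵢcᵢ/nᵢ), where nᵢ is the stratum total.
Stratum 1 (< 40): n = 344; a·d/n = 78·154/344 = 34.9186; b·c/n = 99·13/344 = 3.7413
Stratum 2 (40–59): n = 683; a·d/n = 280·226/683 = 92.6501; b·c/n = 116·61/683 = 10.3602
Stratum 3 (≥ 60): n = 369; a·d/n = 84·169/369 = 38.4715; b·c/n = 97·19/369 = 4.9946
OR_MH = (34.9186 + 92.6501 + 38.4715) / (3.7413 + 10.3602 + 4.9946) = 166.0402 / 19.0960 = 8.69501

8.695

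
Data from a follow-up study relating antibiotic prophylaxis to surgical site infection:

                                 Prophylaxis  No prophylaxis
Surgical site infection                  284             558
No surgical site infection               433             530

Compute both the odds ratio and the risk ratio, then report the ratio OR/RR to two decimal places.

0.81

Reading the table with exposure as columns: a = 284 (Prophylaxis, case), b = 433 (Prophylaxis, non-case), c = 558 (No prophylaxis, case), d = 530.
OR = (284·530)/(433·558) = 150520/241614 = 0.62298
Risk in exposed = 284/717 = 0.39609; risk in unexposed = 558/1088 = 0.51287; RR = 0.77231
OR/RR = 0.62298 / 0.77231 = 0.80664
The outcome is not rare, so the OR lies further from 1 than the RR.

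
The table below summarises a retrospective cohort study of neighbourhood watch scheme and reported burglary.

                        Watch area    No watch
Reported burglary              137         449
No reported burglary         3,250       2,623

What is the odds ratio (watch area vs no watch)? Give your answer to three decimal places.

0.246

Reading the table with exposure as columns: a = 137 (Watch area, case), b = 3250 (Watch area, non-case), c = 449 (No watch, case), d = 2623.
OR = (a·d)/(b·c) = (137 × 2623) / (3250 × 449) = 359351 / 1459250 = 0.24626
Exposure is associated with lower odds of reported burglary (OR = 0.25 < 1).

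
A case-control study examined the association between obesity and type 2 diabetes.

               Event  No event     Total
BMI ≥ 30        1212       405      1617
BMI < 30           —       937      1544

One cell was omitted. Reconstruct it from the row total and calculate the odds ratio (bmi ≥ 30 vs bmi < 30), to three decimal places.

The missing cell is in the unexposed row: 1544 − 937 = 607.
So a = 1212, b = 405, c = 607, d = 937.
OR = (a·d)/(b·c) = (1212 × 937) / (405 × 607) = 1135644 / 245835 = 4.61954

4.620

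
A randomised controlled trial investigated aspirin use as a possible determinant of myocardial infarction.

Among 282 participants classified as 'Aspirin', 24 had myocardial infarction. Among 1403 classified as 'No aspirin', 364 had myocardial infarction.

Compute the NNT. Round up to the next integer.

6

Risk in treated group = 24/282 = 0.08511; risk in control = 364/1403 = 0.25944.
Absolute risk reduction = 0.25944 − 0.08511 = 0.17434
NNT = 1 / ARR = 1 / 0.17434 = 5.736 → round up → 6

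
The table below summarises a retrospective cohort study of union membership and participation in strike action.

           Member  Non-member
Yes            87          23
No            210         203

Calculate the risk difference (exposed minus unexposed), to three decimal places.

Reading the table with exposure as columns: a = 87 (Member, case), b = 210 (Member, non-case), c = 23 (Non-member, case), d = 203.
Risk in exposed = 87/297 = 0.292929; risk in unexposed = 23/226 = 0.101770.
Risk difference = 0.292929 − 0.101770 = 0.191159

0.191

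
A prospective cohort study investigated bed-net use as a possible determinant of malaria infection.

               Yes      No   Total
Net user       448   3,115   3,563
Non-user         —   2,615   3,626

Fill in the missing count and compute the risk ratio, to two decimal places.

0.45

The missing cell is in the unexposed row: 3626 − 2615 = 1011.
So a = 448, b = 3115, c = 1011, d = 2615.
RR = [a/(a+b)] / [c/(c+d)] = (448/3563) / (1011/3626) = 0.12574/0.27882 = 0.45096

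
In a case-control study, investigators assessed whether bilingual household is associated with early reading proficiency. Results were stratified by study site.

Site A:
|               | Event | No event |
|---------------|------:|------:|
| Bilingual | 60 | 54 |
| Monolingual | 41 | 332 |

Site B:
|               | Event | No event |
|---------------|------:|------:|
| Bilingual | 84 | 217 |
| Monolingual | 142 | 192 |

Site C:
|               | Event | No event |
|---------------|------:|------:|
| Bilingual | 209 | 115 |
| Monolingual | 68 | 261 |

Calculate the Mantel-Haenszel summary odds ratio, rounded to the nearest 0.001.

2.304

OR_MH = Σ(aᵢdᵢ/nᵢ) / Σ(bᵢcᵢ/nᵢ), where nᵢ is the stratum total.
Stratum 1 (Site A): n = 487; a·d/n = 60·332/487 = 40.9035; b·c/n = 54·41/487 = 4.5462
Stratum 2 (Site B): n = 635; a·d/n = 84·192/635 = 25.3984; b·c/n = 217·142/635 = 48.5260
Stratum 3 (Site C): n = 653; a·d/n = 209·261/653 = 83.5360; b·c/n = 115·68/653 = 11.9755
OR_MH = (40.9035 + 25.3984 + 83.5360) / (4.5462 + 48.5260 + 11.9755) = 149.8379 / 65.0477 = 2.30351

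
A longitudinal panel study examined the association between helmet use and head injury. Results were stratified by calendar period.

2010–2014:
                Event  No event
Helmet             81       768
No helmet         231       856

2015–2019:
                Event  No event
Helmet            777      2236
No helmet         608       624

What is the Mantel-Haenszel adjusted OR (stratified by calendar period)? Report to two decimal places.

OR_MH = Σ(aᵢdᵢ/nᵢ) / Σ(bᵢcᵢ/nᵢ), where nᵢ is the stratum total.
Stratum 1 (2010–2014): n = 1936; a·d/n = 81·856/1936 = 35.8140; b·c/n = 768·231/1936 = 91.6364
Stratum 2 (2015–2019): n = 4245; a·d/n = 777·624/4245 = 114.2163; b·c/n = 2236·608/4245 = 320.2563
OR_MH = (35.8140 + 114.2163) / (91.6364 + 320.2563) = 150.0303 / 411.8927 = 0.36425

0.36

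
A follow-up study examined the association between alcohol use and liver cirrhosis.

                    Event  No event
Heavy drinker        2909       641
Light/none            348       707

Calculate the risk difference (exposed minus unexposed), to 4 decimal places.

Cells: a = 2909, b = 641, c = 348, d = 707.
Risk in exposed = 2909/3550 = 0.819437; risk in unexposed = 348/1055 = 0.329858.
Risk difference = 0.819437 − 0.329858 = 0.489579

0.4896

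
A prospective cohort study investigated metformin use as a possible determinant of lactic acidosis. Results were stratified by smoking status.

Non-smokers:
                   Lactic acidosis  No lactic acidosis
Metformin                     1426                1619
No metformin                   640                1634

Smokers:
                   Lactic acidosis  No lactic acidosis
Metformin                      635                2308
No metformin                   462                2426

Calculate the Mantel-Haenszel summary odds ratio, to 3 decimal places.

1.859

OR_MH = Σ(aᵢdᵢ/nᵢ) / Σ(bᵢcᵢ/nᵢ), where nᵢ is the stratum total.
Stratum 1 (Non-smokers): n = 5319; a·d/n = 1426·1634/5319 = 438.0681; b·c/n = 1619·640/5319 = 194.8035
Stratum 2 (Smokers): n = 5831; a·d/n = 635·2426/5831 = 264.1931; b·c/n = 2308·462/5831 = 182.8667
OR_MH = (438.0681 + 264.1931) / (194.8035 + 182.8667) = 702.2612 / 377.6703 = 1.85946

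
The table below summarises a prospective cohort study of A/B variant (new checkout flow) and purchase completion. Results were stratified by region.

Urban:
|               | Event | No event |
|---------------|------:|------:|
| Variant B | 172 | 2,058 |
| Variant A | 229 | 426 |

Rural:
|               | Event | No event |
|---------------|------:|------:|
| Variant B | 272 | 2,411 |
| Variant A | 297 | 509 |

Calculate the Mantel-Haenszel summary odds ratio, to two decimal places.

OR_MH = Σ(aᵢdᵢ/nᵢ) / Σ(bᵢcᵢ/nᵢ), where nᵢ is the stratum total.
Stratum 1 (Urban): n = 2885; a·d/n = 172·426/2885 = 25.3976; b·c/n = 2058·229/2885 = 163.3560
Stratum 2 (Rural): n = 3489; a·d/n = 272·509/3489 = 39.6813; b·c/n = 2411·297/3489 = 205.2356
OR_MH = (25.3976 + 39.6813) / (163.3560 + 205.2356) = 65.0789 / 368.5916 = 0.17656

0.18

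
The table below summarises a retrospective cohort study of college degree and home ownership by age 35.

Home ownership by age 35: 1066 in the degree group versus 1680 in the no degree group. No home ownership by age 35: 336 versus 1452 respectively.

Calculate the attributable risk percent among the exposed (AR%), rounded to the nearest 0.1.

From the description: a = 1066, b = 336, c = 1680, d = 1452.
Risk in exposed = 1066/1402 = 0.76034; risk in unexposed = 1680/3132 = 0.53640.
RR = 0.76034/0.53640 = 1.41750
AR% = (RR − 1)/RR × 100 = (1.41750 − 1)/1.41750 × 100 = 29.4530%

29.5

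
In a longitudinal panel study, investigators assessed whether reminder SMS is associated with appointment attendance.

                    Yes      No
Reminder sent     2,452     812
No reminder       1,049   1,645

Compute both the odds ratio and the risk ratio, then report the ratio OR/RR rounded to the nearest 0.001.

Cells: a = 2452, b = 812, c = 1049, d = 1645.
OR = (2452·1645)/(812·1049) = 4033540/851788 = 4.73538
Risk in exposed = 2452/3264 = 0.75123; risk in unexposed = 1049/2694 = 0.38938; RR = 1.92927
OR/RR = 4.73538 / 1.92927 = 2.45450
The outcome is not rare, so the OR lies further from 1 than the RR.

2.454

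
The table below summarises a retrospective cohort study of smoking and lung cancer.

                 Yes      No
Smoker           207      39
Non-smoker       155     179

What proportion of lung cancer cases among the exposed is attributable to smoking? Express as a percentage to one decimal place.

44.8

Cells: a = 207, b = 39, c = 155, d = 179.
Risk in exposed = 207/246 = 0.84146; risk in unexposed = 155/334 = 0.46407.
RR = 0.84146/0.46407 = 1.81322
AR% = (RR − 1)/RR × 100 = (1.81322 − 1)/1.81322 × 100 = 44.8494%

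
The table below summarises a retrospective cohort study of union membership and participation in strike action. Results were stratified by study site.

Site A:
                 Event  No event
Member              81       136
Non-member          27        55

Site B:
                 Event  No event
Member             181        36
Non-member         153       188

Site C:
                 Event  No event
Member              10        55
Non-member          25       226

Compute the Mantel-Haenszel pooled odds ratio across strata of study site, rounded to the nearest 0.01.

3.13

OR_MH = Σ(aᵢdᵢ/nᵢ) / Σ(bᵢcᵢ/nᵢ), where nᵢ is the stratum total.
Stratum 1 (Site A): n = 299; a·d/n = 81·55/299 = 14.8997; b·c/n = 136·27/299 = 12.2809
Stratum 2 (Site B): n = 558; a·d/n = 181·188/558 = 60.9821; b·c/n = 36·153/558 = 9.8710
Stratum 3 (Site C): n = 316; a·d/n = 10·226/316 = 7.1519; b·c/n = 55·25/316 = 4.3513
OR_MH = (14.8997 + 60.9821 + 7.1519) / (12.2809 + 9.8710 + 4.3513) = 83.0336 / 26.5032 = 3.13297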